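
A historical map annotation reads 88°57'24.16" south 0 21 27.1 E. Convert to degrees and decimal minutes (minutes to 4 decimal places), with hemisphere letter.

88° 57.4027′ S, 0° 21.4517′ E

Latitude: seconds/60 = 0.40267; minutes = 57 + 0.40267 = 57.402667
λ: seconds/60 = 0.45167; minutes = 21 + 0.45167 = 21.451667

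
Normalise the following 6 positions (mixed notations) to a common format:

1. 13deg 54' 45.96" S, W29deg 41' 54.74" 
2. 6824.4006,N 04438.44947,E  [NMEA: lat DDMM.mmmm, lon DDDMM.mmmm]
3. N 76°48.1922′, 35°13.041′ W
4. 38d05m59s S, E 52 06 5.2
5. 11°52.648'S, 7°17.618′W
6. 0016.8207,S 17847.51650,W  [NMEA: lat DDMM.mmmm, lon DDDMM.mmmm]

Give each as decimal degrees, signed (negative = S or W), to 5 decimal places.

Point 1:
  Latitude: 13° + 54/60 + 45.96/3600 = 13 + 0.900000 + 0.012767 = 13.912767
  S ⇒ negate
  Longitude: 29° + 41/60 + 54.74/3600 = 29 + 0.683333 + 0.015206 = 29.698539
  W ⇒ negate
Point 2:
  Lat: split at 2 digits → 68° and 24.4006′; 68 + 24.4006/60 = 68.406677
  N → positive
  Longitude: split at 3 digits → 044° and 38.44947′; 44 + 38.44947/60 = 44.640825
  E ⇒ keep positive
Point 3:
  Lat: 76 + 48.1922/60 = 76.803203
  N → positive
  Longitude: 35 + 13.041/60 = 35.217350
  W ⇒ negate
Point 4:
  φ: 38° + 5/60 + 59/3600 = 38 + 0.083333 + 0.016389 = 38.099722
  hemisphere S, so the sign is −
  λ: 52° + 6/60 + 5.2/3600 = 52 + 0.100000 + 0.001444 = 52.101444
  E ⇒ keep positive
Point 5:
  φ: 52.648′ = 0.877467°; total 11.877467
  S ⇒ negate
  Longitude: 17.618′ = 0.293633°; total 7.293633
  W ⇒ negate
Point 6:
  Lat: split at 2 digits → 00° and 16.8207′; 0 + 16.8207/60 = 0.280345
  S → negative
  Lon: degrees = first 3 digits = 178, minutes = 47.5165; 178 + 47.5165/60 = 178.791942
  W → negative

1. -13.91277, -29.69854
2. 68.40668, 44.64082
3. 76.80320, -35.21735
4. -38.09972, 52.10144
5. -11.87747, -7.29363
6. -0.28035, -178.79194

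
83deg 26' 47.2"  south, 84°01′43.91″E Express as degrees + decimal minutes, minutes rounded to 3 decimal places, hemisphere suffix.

φ: seconds/60 = 0.78667; minutes = 26 + 0.78667 = 26.78667
λ: seconds/60 = 0.73183; minutes = 1 + 0.73183 = 1.73183

83° 26.787′ S, 84° 1.732′ E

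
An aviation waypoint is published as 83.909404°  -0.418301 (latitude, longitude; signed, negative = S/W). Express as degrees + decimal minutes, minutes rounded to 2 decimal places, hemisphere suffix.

83° 54.56′ N, 0° 25.10′ W

Lat: 83° + 0.909404 × 60 = 83° 54.5642′
Longitude is negative → W; |value| = 0.418301
Lon: minutes = (0.418301 − 0) × 60 = 25.0981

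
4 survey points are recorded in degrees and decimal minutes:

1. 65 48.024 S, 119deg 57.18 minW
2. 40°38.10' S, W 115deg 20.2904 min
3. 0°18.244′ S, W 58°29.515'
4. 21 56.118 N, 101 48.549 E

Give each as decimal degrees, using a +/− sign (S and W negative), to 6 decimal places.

1. -65.800400, -119.953000
2. -40.635000, -115.338173
3. -0.304067, -58.491917
4. 21.935300, 101.809150

Point 1:
  Lat: 48.024′ = 0.800400°; total 65.8004000
  S → negative
  Longitude: 119 + 57.18/60 = 119.9530000
  W → negative
Point 2:
  Lat: 40 + 38.1/60 = 40.6350000
  S → negative
  Lon: 115 + 20.2904/60 = 115.3381733
  W ⇒ negate
Point 3:
  Lat: 18.244′ = 0.304067°; total 0.3040667
  S ⇒ negate
  λ: 29.515′ = 0.491917°; total 58.4919167
  W ⇒ negate
Point 4:
  φ: 21 + 56.118/60 = 21.9353000
  N ⇒ keep positive
  λ: 48.549′ = 0.809150°; total 101.8091500
  E ⇒ keep positive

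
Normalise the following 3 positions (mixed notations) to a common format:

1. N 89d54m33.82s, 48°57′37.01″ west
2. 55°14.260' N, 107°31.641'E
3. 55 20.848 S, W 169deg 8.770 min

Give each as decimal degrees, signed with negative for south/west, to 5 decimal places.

Point 1:
  Lat: 89 + 54/60 + 33.82/3600 = 89.909394
  N ⇒ keep positive
  λ: 48 + 57/60 + 37.01/3600 = 48.960281
  hemisphere W, so the sign is −
Point 2:
  Latitude: 55 + 14.26/60 = 55.237667
  N ⇒ keep positive
  Lon: 31.641′ = 0.527350°; total 107.527350
  E ⇒ keep positive
Point 3:
  Latitude: 55 + 20.848/60 = 55.347467
  hemisphere S, so the sign is −
  Longitude: 169 + 8.77/60 = 169.146167
  W ⇒ negate

1. 89.90939, -48.96028
2. 55.23767, 107.52735
3. -55.34747, -169.14617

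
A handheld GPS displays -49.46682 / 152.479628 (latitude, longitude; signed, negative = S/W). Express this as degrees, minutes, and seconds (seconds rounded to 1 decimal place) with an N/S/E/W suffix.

49°28′0.6″ S, 152°28′46.7″ E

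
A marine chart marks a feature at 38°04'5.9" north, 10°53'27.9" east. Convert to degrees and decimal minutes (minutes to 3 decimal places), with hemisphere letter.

Latitude: 4 + 5.9/60 = 4.09833′
Lon: seconds/60 = 0.46500; minutes = 53 + 0.46500 = 53.46500

38° 4.098′ N, 10° 53.465′ E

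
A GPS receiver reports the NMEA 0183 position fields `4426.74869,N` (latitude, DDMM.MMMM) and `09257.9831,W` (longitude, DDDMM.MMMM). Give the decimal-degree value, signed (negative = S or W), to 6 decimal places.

44.445812, -92.966385

Latitude: degrees = first 2 digits = 44, minutes = 26.74869; 44 + 26.74869/60 = 44.4458115
N ⇒ keep positive
Longitude: split at 3 digits → 092° and 57.9831′; 92 + 57.9831/60 = 92.9663850
W ⇒ negate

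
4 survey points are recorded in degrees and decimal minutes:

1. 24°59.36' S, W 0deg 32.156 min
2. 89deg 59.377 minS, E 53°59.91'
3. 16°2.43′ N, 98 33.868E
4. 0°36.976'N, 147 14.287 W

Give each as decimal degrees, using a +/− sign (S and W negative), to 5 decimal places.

1. -24.98933, -0.53593
2. -89.98962, 53.99850
3. 16.04050, 98.56447
4. 0.61627, -147.23812

Point 1:
  Lat: 24 + 59.36/60 = 24.989333
  S → negative
  Lon: 32.156′ = 0.535933°; total 0.535933
  hemisphere W, so the sign is −
Point 2:
  Lat: 59.377′ = 0.989617°; total 89.989617
  S ⇒ negate
  Lon: 59.91′ = 0.998500°; total 53.998500
  E ⇒ keep positive
Point 3:
  Latitude: 16 + 2.43/60 = 16.040500
  N → positive
  Longitude: 98 + 33.868/60 = 98.564467
  E → positive
Point 4:
  φ: 36.976′ = 0.616267°; total 0.616267
  N ⇒ keep positive
  λ: 14.287′ = 0.238117°; total 147.238117
  W ⇒ negate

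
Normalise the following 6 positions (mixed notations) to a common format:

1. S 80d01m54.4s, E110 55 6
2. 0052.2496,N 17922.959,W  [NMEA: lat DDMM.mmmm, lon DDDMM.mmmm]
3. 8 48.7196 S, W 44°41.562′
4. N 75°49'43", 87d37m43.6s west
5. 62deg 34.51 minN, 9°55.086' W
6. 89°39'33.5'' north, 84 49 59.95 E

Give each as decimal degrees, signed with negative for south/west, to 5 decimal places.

Point 1:
  Latitude: 1′ + 54.4″ = 1.90667′; 80 + 1.90667/60 = 80.031778
  hemisphere S, so the sign is −
  Longitude: 110° + 55/60 + 6/3600 = 110 + 0.916667 + 0.001667 = 110.918333
  E ⇒ keep positive
Point 2:
  φ: split at 2 digits → 00° and 52.2496′; 0 + 52.2496/60 = 0.870827
  N ⇒ keep positive
  Longitude: degrees = first 3 digits = 179, minutes = 22.959; 179 + 22.959/60 = 179.382650
  hemisphere W, so the sign is −
Point 3:
  Lat: 8 + 48.7196/60 = 8.811993
  S → negative
  Longitude: 41.562′ = 0.692700°; total 44.692700
  hemisphere W, so the sign is −
Point 4:
  Lat: 75° + 49/60 + 43/3600 = 75 + 0.816667 + 0.011944 = 75.828611
  N ⇒ keep positive
  Lon: 87° + 37/60 + 43.6/3600 = 87 + 0.616667 + 0.012111 = 87.628778
  W → negative
Point 5:
  Latitude: 34.51′ = 0.575167°; total 62.575167
  N → positive
  Lon: 55.086′ = 0.918100°; total 9.918100
  W ⇒ negate
Point 6:
  Latitude: 89 + 39/60 + 33.5/3600 = 89.659306
  N → positive
  Longitude: 84 + 49/60 + 59.95/3600 = 84.833319
  E → positive

1. -80.03178, 110.91833
2. 0.87083, -179.38265
3. -8.81199, -44.69270
4. 75.82861, -87.62878
5. 62.57517, -9.91810
6. 89.65931, 84.83332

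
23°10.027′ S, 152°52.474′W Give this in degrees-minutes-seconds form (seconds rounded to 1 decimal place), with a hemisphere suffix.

23°10′1.6″ S, 152°52′28.4″ W

φ: 10.02700′ → 10′ and 0.02700 × 60 = 1.620″
Lon: 52.47400′ → 52′ and 0.47400 × 60 = 28.440″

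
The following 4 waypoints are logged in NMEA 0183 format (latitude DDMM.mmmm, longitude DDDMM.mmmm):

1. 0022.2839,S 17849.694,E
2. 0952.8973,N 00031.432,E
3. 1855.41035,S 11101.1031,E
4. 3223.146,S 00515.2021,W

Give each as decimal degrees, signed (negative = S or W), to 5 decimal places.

1. -0.37140, 178.82823
2. 9.88162, 0.52387
3. -18.92351, 111.01839
4. -32.38577, -5.25337

Point 1:
  Latitude: degrees = first 2 digits = 0, minutes = 22.2839; 0 + 22.2839/60 = 0.371398
  hemisphere S, so the sign is −
  Longitude: split at 3 digits → 178° and 49.694′; 178 + 49.694/60 = 178.828233
  E ⇒ keep positive
Point 2:
  Lat: degrees = first 2 digits = 9, minutes = 52.8973; 9 + 52.8973/60 = 9.881622
  N → positive
  Lon: split at 3 digits → 000° and 31.432′; 0 + 31.432/60 = 0.523867
  E ⇒ keep positive
Point 3:
  Latitude: degrees = first 2 digits = 18, minutes = 55.41035; 18 + 55.41035/60 = 18.923506
  S → negative
  Longitude: split at 3 digits → 111° and 1.1031′; 111 + 1.1031/60 = 111.018385
  E → positive
Point 4:
  φ: degrees = first 2 digits = 32, minutes = 23.146; 32 + 23.146/60 = 32.385767
  S ⇒ negate
  λ: degrees = first 3 digits = 5, minutes = 15.2021; 5 + 15.2021/60 = 5.253368
  hemisphere W, so the sign is −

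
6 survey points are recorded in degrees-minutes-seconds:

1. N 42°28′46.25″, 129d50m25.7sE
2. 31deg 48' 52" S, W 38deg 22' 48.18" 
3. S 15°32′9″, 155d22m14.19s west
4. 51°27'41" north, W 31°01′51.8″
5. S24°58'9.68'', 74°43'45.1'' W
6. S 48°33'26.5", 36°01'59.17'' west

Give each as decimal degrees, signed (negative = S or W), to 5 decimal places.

1. 42.47951, 129.84047
2. -31.81444, -38.38005
3. -15.53583, -155.37061
4. 51.46139, -31.03106
5. -24.96936, -74.72919
6. -48.55736, -36.03310

Point 1:
  Latitude: 42° + 28/60 + 46.25/3600 = 42 + 0.466667 + 0.012847 = 42.479514
  N ⇒ keep positive
  Lon: 129° + 50/60 + 25.7/3600 = 129 + 0.833333 + 0.007139 = 129.840472
  E → positive
Point 2:
  Lat: 31 + 48/60 + 52/3600 = 31.814444
  S → negative
  Lon: 22′ + 48.18″ = 22.80300′; 38 + 22.80300/60 = 38.380050
  hemisphere W, so the sign is −
Point 3:
  Latitude: 15 + 32/60 + 9/3600 = 15.535833
  S ⇒ negate
  λ: 155° + 22/60 + 14.19/3600 = 155 + 0.366667 + 0.003942 = 155.370608
  W ⇒ negate
Point 4:
  Latitude: 51° + 27/60 + 41/3600 = 51 + 0.450000 + 0.011389 = 51.461389
  N → positive
  Longitude: 31 + 1/60 + 51.8/3600 = 31.031056
  hemisphere W, so the sign is −
Point 5:
  φ: 58′ + 9.68″ = 58.16133′; 24 + 58.16133/60 = 24.969356
  S ⇒ negate
  Lon: 74° + 43/60 + 45.1/3600 = 74 + 0.716667 + 0.012528 = 74.729194
  W ⇒ negate
Point 6:
  Latitude: 48° + 33/60 + 26.5/3600 = 48 + 0.550000 + 0.007361 = 48.557361
  S ⇒ negate
  Longitude: 36 + 1/60 + 59.17/3600 = 36.033103
  W ⇒ negate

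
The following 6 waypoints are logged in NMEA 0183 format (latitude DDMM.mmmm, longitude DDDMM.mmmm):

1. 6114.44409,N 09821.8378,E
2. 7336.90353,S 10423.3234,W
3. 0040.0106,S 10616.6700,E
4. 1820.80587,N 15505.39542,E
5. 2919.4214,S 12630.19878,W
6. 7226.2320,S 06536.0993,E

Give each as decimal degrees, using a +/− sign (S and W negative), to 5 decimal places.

Point 1:
  Lat: degrees = first 2 digits = 61, minutes = 14.44409; 61 + 14.44409/60 = 61.240735
  N → positive
  Lon: split at 3 digits → 098° and 21.8378′; 98 + 21.8378/60 = 98.363963
  E → positive
Point 2:
  Latitude: degrees = first 2 digits = 73, minutes = 36.90353; 73 + 36.90353/60 = 73.615059
  S ⇒ negate
  Lon: split at 3 digits → 104° and 23.3234′; 104 + 23.3234/60 = 104.388723
  W ⇒ negate
Point 3:
  Lat: split at 2 digits → 00° and 40.0106′; 0 + 40.0106/60 = 0.666843
  hemisphere S, so the sign is −
  λ: degrees = first 3 digits = 106, minutes = 16.67; 106 + 16.67/60 = 106.277833
  E → positive
Point 4:
  Latitude: degrees = first 2 digits = 18, minutes = 20.80587; 18 + 20.80587/60 = 18.346765
  N → positive
  Longitude: degrees = first 3 digits = 155, minutes = 5.39542; 155 + 5.39542/60 = 155.089924
  E ⇒ keep positive
Point 5:
  φ: split at 2 digits → 29° and 19.4214′; 29 + 19.4214/60 = 29.323690
  S ⇒ negate
  λ: split at 3 digits → 126° and 30.19878′; 126 + 30.19878/60 = 126.503313
  hemisphere W, so the sign is −
Point 6:
  Latitude: split at 2 digits → 72° and 26.232′; 72 + 26.232/60 = 72.437200
  S → negative
  λ: split at 3 digits → 065° and 36.0993′; 65 + 36.0993/60 = 65.601655
  E → positive

1. 61.24073, 98.36396
2. -73.61506, -104.38872
3. -0.66684, 106.27783
4. 18.34676, 155.08992
5. -29.32369, -126.50331
6. -72.43720, 65.60166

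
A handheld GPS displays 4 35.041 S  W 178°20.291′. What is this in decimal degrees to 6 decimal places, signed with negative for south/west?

-4.584017, -178.338183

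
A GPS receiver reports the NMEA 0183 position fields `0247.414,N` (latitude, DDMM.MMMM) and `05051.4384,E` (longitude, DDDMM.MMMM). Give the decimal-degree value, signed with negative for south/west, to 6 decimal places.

Latitude: split at 2 digits → 02° and 47.414′; 2 + 47.414/60 = 2.7902333
N ⇒ keep positive
Lon: degrees = first 3 digits = 50, minutes = 51.4384; 50 + 51.4384/60 = 50.8573067
E → positive

2.790233, 50.857307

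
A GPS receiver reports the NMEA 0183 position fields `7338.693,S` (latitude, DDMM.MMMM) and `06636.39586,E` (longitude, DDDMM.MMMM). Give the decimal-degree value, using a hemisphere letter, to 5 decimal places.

73.64488° S, 66.60660° E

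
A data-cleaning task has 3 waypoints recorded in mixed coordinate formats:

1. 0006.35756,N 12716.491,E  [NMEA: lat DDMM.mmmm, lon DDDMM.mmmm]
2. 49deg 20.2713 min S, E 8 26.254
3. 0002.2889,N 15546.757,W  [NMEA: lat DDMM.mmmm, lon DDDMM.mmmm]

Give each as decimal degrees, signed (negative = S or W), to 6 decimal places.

Point 1:
  Lat: degrees = first 2 digits = 0, minutes = 6.35756; 0 + 6.35756/60 = 0.1059593
  N ⇒ keep positive
  λ: degrees = first 3 digits = 127, minutes = 16.491; 127 + 16.491/60 = 127.2748500
  E → positive
Point 2:
  φ: 20.2713′ = 0.337855°; total 49.3378550
  S ⇒ negate
  λ: 8 + 26.254/60 = 8.4375667
  E ⇒ keep positive
Point 3:
  Latitude: split at 2 digits → 00° and 2.2889′; 0 + 2.2889/60 = 0.0381483
  N ⇒ keep positive
  Longitude: degrees = first 3 digits = 155, minutes = 46.757; 155 + 46.757/60 = 155.7792833
  hemisphere W, so the sign is −

1. 0.105959, 127.274850
2. -49.337855, 8.437567
3. 0.038148, -155.779283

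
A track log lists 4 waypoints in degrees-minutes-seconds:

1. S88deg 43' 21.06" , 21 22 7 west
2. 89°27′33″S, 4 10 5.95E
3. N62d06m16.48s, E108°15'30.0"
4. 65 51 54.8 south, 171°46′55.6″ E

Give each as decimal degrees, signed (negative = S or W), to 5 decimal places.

Point 1:
  φ: 88° + 43/60 + 21.06/3600 = 88 + 0.716667 + 0.005850 = 88.722517
  hemisphere S, so the sign is −
  λ: 21 + 22/60 + 7/3600 = 21.368611
  W → negative
Point 2:
  Latitude: 89° + 27/60 + 33/3600 = 89 + 0.450000 + 0.009167 = 89.459167
  hemisphere S, so the sign is −
  λ: 4° + 10/60 + 5.95/3600 = 4 + 0.166667 + 0.001653 = 4.168319
  E ⇒ keep positive
Point 3:
  Lat: 62 + 6/60 + 16.48/3600 = 62.104578
  N ⇒ keep positive
  Longitude: 108° + 15/60 + 30/3600 = 108 + 0.250000 + 0.008333 = 108.258333
  E → positive
Point 4:
  φ: 65 + 51/60 + 54.8/3600 = 65.865222
  hemisphere S, so the sign is −
  λ: 171° + 46/60 + 55.6/3600 = 171 + 0.766667 + 0.015444 = 171.782111
  E → positive

1. -88.72252, -21.36861
2. -89.45917, 4.16832
3. 62.10458, 108.25833
4. -65.86522, 171.78211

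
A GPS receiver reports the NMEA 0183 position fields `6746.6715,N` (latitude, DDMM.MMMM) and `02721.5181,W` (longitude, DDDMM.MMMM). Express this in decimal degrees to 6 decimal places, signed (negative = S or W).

Latitude: split at 2 digits → 67° and 46.6715′; 67 + 46.6715/60 = 67.7778583
N → positive
Lon: split at 3 digits → 027° and 21.5181′; 27 + 21.5181/60 = 27.3586350
W ⇒ negate

67.777858, -27.358635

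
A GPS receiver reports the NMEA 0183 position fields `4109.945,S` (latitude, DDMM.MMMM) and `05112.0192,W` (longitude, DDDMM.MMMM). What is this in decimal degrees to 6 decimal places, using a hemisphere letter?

Lat: split at 2 digits → 41° and 9.945′; 41 + 9.945/60 = 41.1657500
λ: split at 3 digits → 051° and 12.0192′; 51 + 12.0192/60 = 51.2003200

41.165750° S, 51.200320° W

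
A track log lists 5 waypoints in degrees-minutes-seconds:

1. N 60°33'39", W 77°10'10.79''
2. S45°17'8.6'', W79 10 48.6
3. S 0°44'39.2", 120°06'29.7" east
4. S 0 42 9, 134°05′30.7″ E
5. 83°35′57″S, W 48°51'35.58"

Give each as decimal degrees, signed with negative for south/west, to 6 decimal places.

Point 1:
  φ: 60 + 33/60 + 39/3600 = 60.5608333
  N → positive
  Longitude: 77° + 10/60 + 10.79/3600 = 77 + 0.166667 + 0.002997 = 77.1696639
  W ⇒ negate
Point 2:
  Latitude: 45° + 17/60 + 8.6/3600 = 45 + 0.283333 + 0.002389 = 45.2857222
  S → negative
  λ: 79 + 10/60 + 48.6/3600 = 79.1801667
  W → negative
Point 3:
  Latitude: 0° + 44/60 + 39.2/3600 = 0 + 0.733333 + 0.010889 = 0.7442222
  S → negative
  Longitude: 6′ + 29.7″ = 6.49500′; 120 + 6.49500/60 = 120.1082500
  E ⇒ keep positive
Point 4:
  Latitude: 0° + 42/60 + 9/3600 = 0 + 0.700000 + 0.002500 = 0.7025000
  hemisphere S, so the sign is −
  Longitude: 134 + 5/60 + 30.7/3600 = 134.0918611
  E → positive
Point 5:
  Latitude: 35′ + 57″ = 35.95000′; 83 + 35.95000/60 = 83.5991667
  S ⇒ negate
  Lon: 48 + 51/60 + 35.58/3600 = 48.8598833
  W ⇒ negate

1. 60.560833, -77.169664
2. -45.285722, -79.180167
3. -0.744222, 120.108250
4. -0.702500, 134.091861
5. -83.599167, -48.859883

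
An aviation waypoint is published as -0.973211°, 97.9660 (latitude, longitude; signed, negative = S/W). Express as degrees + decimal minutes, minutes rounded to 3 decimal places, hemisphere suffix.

0° 58.393′ S, 97° 57.960′ E

Latitude is negative → S; |value| = 0.973211
φ: minutes = (0.973211 − 0) × 60 = 58.39266
Lon: 97° + 0.966000 × 60 = 97° 57.96000′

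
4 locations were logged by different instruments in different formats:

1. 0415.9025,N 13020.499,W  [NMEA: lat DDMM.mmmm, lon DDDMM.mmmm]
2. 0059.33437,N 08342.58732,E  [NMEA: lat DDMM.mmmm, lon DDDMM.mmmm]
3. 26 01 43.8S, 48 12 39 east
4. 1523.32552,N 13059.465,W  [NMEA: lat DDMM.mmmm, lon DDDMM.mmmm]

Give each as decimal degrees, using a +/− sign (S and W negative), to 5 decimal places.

Point 1:
  φ: split at 2 digits → 04° and 15.9025′; 4 + 15.9025/60 = 4.265042
  N → positive
  λ: degrees = first 3 digits = 130, minutes = 20.499; 130 + 20.499/60 = 130.341650
  hemisphere W, so the sign is −
Point 2:
  Lat: split at 2 digits → 00° and 59.33437′; 0 + 59.33437/60 = 0.988906
  N → positive
  Longitude: degrees = first 3 digits = 83, minutes = 42.58732; 83 + 42.58732/60 = 83.709789
  E → positive
Point 3:
  Latitude: 26° + 1/60 + 43.8/3600 = 26 + 0.016667 + 0.012167 = 26.028833
  S → negative
  Lon: 48 + 12/60 + 39/3600 = 48.210833
  E → positive
Point 4:
  φ: split at 2 digits → 15° and 23.32552′; 15 + 23.32552/60 = 15.388759
  N → positive
  Longitude: degrees = first 3 digits = 130, minutes = 59.465; 130 + 59.465/60 = 130.991083
  hemisphere W, so the sign is −

1. 4.26504, -130.34165
2. 0.98891, 83.70979
3. -26.02883, 48.21083
4. 15.38876, -130.99108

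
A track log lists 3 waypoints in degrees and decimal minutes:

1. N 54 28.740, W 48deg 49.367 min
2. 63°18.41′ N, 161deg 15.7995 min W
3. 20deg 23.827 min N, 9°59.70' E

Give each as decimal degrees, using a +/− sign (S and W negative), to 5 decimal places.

1. 54.47900, -48.82278
2. 63.30683, -161.26333
3. 20.39712, 9.99500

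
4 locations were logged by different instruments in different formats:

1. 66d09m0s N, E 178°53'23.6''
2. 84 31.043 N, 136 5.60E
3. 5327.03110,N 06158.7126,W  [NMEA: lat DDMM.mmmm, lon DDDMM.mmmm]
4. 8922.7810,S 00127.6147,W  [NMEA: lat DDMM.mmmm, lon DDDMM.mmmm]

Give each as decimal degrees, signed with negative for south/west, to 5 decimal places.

Point 1:
  Latitude: 66° + 9/60 + 0/3600 = 66 + 0.150000 + 0.000000 = 66.150000
  N → positive
  Lon: 178 + 53/60 + 23.6/3600 = 178.889889
  E ⇒ keep positive
Point 2:
  Lat: 31.043′ = 0.517383°; total 84.517383
  N → positive
  λ: 5.6′ = 0.093333°; total 136.093333
  E ⇒ keep positive
Point 3:
  φ: degrees = first 2 digits = 53, minutes = 27.0311; 53 + 27.0311/60 = 53.450518
  N ⇒ keep positive
  Lon: split at 3 digits → 061° and 58.7126′; 61 + 58.7126/60 = 61.978543
  W → negative
Point 4:
  Lat: split at 2 digits → 89° and 22.781′; 89 + 22.781/60 = 89.379683
  S ⇒ negate
  Longitude: degrees = first 3 digits = 1, minutes = 27.6147; 1 + 27.6147/60 = 1.460245
  W → negative

1. 66.15000, 178.88989
2. 84.51738, 136.09333
3. 53.45052, -61.97854
4. -89.37968, -1.46025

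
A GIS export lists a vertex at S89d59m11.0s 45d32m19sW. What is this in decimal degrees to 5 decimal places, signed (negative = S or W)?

-89.98639, -45.53861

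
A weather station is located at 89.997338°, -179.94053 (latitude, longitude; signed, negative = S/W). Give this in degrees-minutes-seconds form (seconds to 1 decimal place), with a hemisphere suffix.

φ: whole degrees 89; 59.84028′ → 59′ and 50.417″
Longitude is negative → W; |value| = 179.940530
Lon: 0.940530 × 60 = 56.43180′ → 56′, remainder × 60 = 25.908″

89°59′50.4″ N, 179°56′25.9″ W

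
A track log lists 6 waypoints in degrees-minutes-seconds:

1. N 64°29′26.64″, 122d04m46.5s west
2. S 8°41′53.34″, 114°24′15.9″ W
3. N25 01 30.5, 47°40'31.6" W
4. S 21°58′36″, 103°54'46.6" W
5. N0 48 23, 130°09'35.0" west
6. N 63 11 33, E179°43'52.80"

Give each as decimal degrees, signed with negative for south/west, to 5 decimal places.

1. 64.49073, -122.07958
2. -8.69815, -114.40442
3. 25.02514, -47.67544
4. -21.97667, -103.91294
5. 0.80639, -130.15972
6. 63.19250, 179.73133

Point 1:
  Lat: 64 + 29/60 + 26.64/3600 = 64.490733
  N → positive
  λ: 122 + 4/60 + 46.5/3600 = 122.079583
  hemisphere W, so the sign is −
Point 2:
  φ: 8 + 41/60 + 53.34/3600 = 8.698150
  S → negative
  λ: 114° + 24/60 + 15.9/3600 = 114 + 0.400000 + 0.004417 = 114.404417
  W ⇒ negate
Point 3:
  φ: 25 + 1/60 + 30.5/3600 = 25.025139
  N → positive
  λ: 47° + 40/60 + 31.6/3600 = 47 + 0.666667 + 0.008778 = 47.675444
  W ⇒ negate
Point 4:
  Lat: 21° + 58/60 + 36/3600 = 21 + 0.966667 + 0.010000 = 21.976667
  S → negative
  Longitude: 54′ + 46.6″ = 54.77667′; 103 + 54.77667/60 = 103.912944
  W → negative
Point 5:
  Lat: 0° + 48/60 + 23/3600 = 0 + 0.800000 + 0.006389 = 0.806389
  N → positive
  Longitude: 130° + 9/60 + 35/3600 = 130 + 0.150000 + 0.009722 = 130.159722
  W ⇒ negate
Point 6:
  φ: 63° + 11/60 + 33/3600 = 63 + 0.183333 + 0.009167 = 63.192500
  N ⇒ keep positive
  λ: 43′ + 52.8″ = 43.88000′; 179 + 43.88000/60 = 179.731333
  E → positive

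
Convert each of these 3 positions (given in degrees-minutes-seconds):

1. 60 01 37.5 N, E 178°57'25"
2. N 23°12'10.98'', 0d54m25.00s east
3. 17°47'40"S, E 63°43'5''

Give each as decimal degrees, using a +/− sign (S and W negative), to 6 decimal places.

Point 1:
  Latitude: 60° + 1/60 + 37.5/3600 = 60 + 0.016667 + 0.010417 = 60.0270833
  N ⇒ keep positive
  λ: 57′ + 25″ = 57.41667′; 178 + 57.41667/60 = 178.9569444
  E ⇒ keep positive
Point 2:
  Lat: 12′ + 10.98″ = 12.18300′; 23 + 12.18300/60 = 23.2030500
  N → positive
  Longitude: 0° + 54/60 + 25/3600 = 0 + 0.900000 + 0.006944 = 0.9069444
  E ⇒ keep positive
Point 3:
  Latitude: 17 + 47/60 + 40/3600 = 17.7944444
  hemisphere S, so the sign is −
  λ: 63 + 43/60 + 5/3600 = 63.7180556
  E ⇒ keep positive

1. 60.027083, 178.956944
2. 23.203050, 0.906944
3. -17.794444, 63.718056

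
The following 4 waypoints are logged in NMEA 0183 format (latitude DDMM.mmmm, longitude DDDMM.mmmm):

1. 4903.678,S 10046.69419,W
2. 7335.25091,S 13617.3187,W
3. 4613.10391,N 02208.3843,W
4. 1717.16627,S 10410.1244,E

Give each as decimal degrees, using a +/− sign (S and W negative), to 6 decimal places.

1. -49.061300, -100.778237
2. -73.587515, -136.288645
3. 46.218399, -22.139738
4. -17.286105, 104.168740

Point 1:
  φ: degrees = first 2 digits = 49, minutes = 3.678; 49 + 3.678/60 = 49.0613000
  S → negative
  Longitude: split at 3 digits → 100° and 46.69419′; 100 + 46.69419/60 = 100.7782365
  W → negative
Point 2:
  Latitude: split at 2 digits → 73° and 35.25091′; 73 + 35.25091/60 = 73.5875152
  hemisphere S, so the sign is −
  Lon: degrees = first 3 digits = 136, minutes = 17.3187; 136 + 17.3187/60 = 136.2886450
  W ⇒ negate
Point 3:
  Latitude: degrees = first 2 digits = 46, minutes = 13.10391; 46 + 13.10391/60 = 46.2183985
  N → positive
  Lon: degrees = first 3 digits = 22, minutes = 8.3843; 22 + 8.3843/60 = 22.1397383
  W ⇒ negate
Point 4:
  Lat: split at 2 digits → 17° and 17.16627′; 17 + 17.16627/60 = 17.2861045
  S → negative
  Lon: degrees = first 3 digits = 104, minutes = 10.1244; 104 + 10.1244/60 = 104.1687400
  E ⇒ keep positive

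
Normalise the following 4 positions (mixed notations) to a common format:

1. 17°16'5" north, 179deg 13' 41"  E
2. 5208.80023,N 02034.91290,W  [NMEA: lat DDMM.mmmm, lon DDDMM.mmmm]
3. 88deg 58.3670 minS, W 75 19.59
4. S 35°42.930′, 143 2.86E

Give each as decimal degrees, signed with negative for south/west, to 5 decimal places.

Point 1:
  φ: 16′ + 5″ = 16.08333′; 17 + 16.08333/60 = 17.268056
  N ⇒ keep positive
  λ: 179° + 13/60 + 41/3600 = 179 + 0.216667 + 0.011389 = 179.228056
  E → positive
Point 2:
  Lat: split at 2 digits → 52° and 8.80023′; 52 + 8.80023/60 = 52.146671
  N ⇒ keep positive
  Longitude: split at 3 digits → 020° and 34.9129′; 20 + 34.9129/60 = 20.581882
  W → negative
Point 3:
  Lat: 58.367′ = 0.972783°; total 88.972783
  S → negative
  Lon: 19.59′ = 0.326500°; total 75.326500
  W → negative
Point 4:
  Latitude: 35 + 42.93/60 = 35.715500
  S ⇒ negate
  Longitude: 143 + 2.86/60 = 143.047667
  E ⇒ keep positive

1. 17.26806, 179.22806
2. 52.14667, -20.58188
3. -88.97278, -75.32650
4. -35.71550, 143.04767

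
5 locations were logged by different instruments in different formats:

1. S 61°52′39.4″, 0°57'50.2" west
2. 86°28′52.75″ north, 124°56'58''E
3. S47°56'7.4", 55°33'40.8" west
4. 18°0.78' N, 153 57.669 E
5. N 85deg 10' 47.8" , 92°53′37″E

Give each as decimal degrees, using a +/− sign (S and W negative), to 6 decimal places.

1. -61.877611, -0.963944
2. 86.481319, 124.949444
3. -47.935389, -55.561333
4. 18.013000, 153.961150
5. 85.179944, 92.893611

Point 1:
  Lat: 61° + 52/60 + 39.4/3600 = 61 + 0.866667 + 0.010944 = 61.8776111
  S → negative
  Longitude: 0° + 57/60 + 50.2/3600 = 0 + 0.950000 + 0.013944 = 0.9639444
  W ⇒ negate
Point 2:
  Latitude: 86° + 28/60 + 52.75/3600 = 86 + 0.466667 + 0.014653 = 86.4813194
  N → positive
  Longitude: 56′ + 58″ = 56.96667′; 124 + 56.96667/60 = 124.9494444
  E → positive
Point 3:
  Lat: 47° + 56/60 + 7.4/3600 = 47 + 0.933333 + 0.002056 = 47.9353889
  S ⇒ negate
  λ: 55° + 33/60 + 40.8/3600 = 55 + 0.550000 + 0.011333 = 55.5613333
  W ⇒ negate
Point 4:
  Lat: 18 + 0.78/60 = 18.0130000
  N ⇒ keep positive
  Longitude: 57.669′ = 0.961150°; total 153.9611500
  E → positive
Point 5:
  φ: 10′ + 47.8″ = 10.79667′; 85 + 10.79667/60 = 85.1799444
  N → positive
  Longitude: 53′ + 37″ = 53.61667′; 92 + 53.61667/60 = 92.8936111
  E → positive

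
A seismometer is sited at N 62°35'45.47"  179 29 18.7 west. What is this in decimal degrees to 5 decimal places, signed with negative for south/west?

Lat: 62° + 35/60 + 45.47/3600 = 62 + 0.583333 + 0.012631 = 62.595964
N ⇒ keep positive
Longitude: 29′ + 18.7″ = 29.31167′; 179 + 29.31167/60 = 179.488528
W ⇒ negate

62.59596, -179.48853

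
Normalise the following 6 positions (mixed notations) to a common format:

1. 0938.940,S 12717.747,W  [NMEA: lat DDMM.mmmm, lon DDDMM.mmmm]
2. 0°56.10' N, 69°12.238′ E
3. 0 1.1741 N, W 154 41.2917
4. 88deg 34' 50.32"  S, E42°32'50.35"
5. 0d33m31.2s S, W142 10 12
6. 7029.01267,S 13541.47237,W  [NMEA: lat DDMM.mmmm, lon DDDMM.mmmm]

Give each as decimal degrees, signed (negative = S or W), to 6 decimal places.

1. -9.649000, -127.295783
2. 0.935000, 69.203967
3. 0.019568, -154.688195
4. -88.580644, 42.547319
5. -0.558667, -142.170000
6. -70.483545, -135.691206

Point 1:
  Lat: split at 2 digits → 09° and 38.94′; 9 + 38.94/60 = 9.6490000
  S → negative
  λ: split at 3 digits → 127° and 17.747′; 127 + 17.747/60 = 127.2957833
  W ⇒ negate
Point 2:
  φ: 56.1′ = 0.935000°; total 0.9350000
  N ⇒ keep positive
  λ: 12.238′ = 0.203967°; total 69.2039667
  E → positive
Point 3:
  Lat: 0 + 1.1741/60 = 0.0195683
  N → positive
  Longitude: 154 + 41.2917/60 = 154.6881950
  W ⇒ negate
Point 4:
  Lat: 88° + 34/60 + 50.32/3600 = 88 + 0.566667 + 0.013978 = 88.5806444
  S ⇒ negate
  λ: 32′ + 50.35″ = 32.83917′; 42 + 32.83917/60 = 42.5473194
  E ⇒ keep positive
Point 5:
  φ: 0° + 33/60 + 31.2/3600 = 0 + 0.550000 + 0.008667 = 0.5586667
  S ⇒ negate
  λ: 10′ + 12″ = 10.20000′; 142 + 10.20000/60 = 142.1700000
  hemisphere W, so the sign is −
Point 6:
  φ: degrees = first 2 digits = 70, minutes = 29.01267; 70 + 29.01267/60 = 70.4835445
  hemisphere S, so the sign is −
  λ: degrees = first 3 digits = 135, minutes = 41.47237; 135 + 41.47237/60 = 135.6912062
  W ⇒ negate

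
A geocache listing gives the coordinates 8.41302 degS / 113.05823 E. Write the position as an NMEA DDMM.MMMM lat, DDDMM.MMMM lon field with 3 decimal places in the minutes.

0824.781,S / 11303.494,E

Latitude: fractional part 0.413020 → 24.78120 minutes
Longitude: 113° + 0.058230 × 60 = 113° 3.49380′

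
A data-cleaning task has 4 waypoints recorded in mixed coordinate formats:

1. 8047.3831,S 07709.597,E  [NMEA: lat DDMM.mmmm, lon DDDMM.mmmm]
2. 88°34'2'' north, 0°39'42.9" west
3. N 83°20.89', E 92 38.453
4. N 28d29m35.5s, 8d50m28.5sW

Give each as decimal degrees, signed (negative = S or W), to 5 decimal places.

1. -80.78972, 77.15995
2. 88.56722, -0.66192
3. 83.34817, 92.64088
4. 28.49319, -8.84125

Point 1:
  φ: split at 2 digits → 80° and 47.3831′; 80 + 47.3831/60 = 80.789718
  hemisphere S, so the sign is −
  Longitude: split at 3 digits → 077° and 9.597′; 77 + 9.597/60 = 77.159950
  E ⇒ keep positive
Point 2:
  φ: 34′ + 2″ = 34.03333′; 88 + 34.03333/60 = 88.567222
  N → positive
  λ: 0° + 39/60 + 42.9/3600 = 0 + 0.650000 + 0.011917 = 0.661917
  W ⇒ negate
Point 3:
  Lat: 20.89′ = 0.348167°; total 83.348167
  N ⇒ keep positive
  Longitude: 38.453′ = 0.640883°; total 92.640883
  E ⇒ keep positive
Point 4:
  Latitude: 28 + 29/60 + 35.5/3600 = 28.493194
  N ⇒ keep positive
  Longitude: 8° + 50/60 + 28.5/3600 = 8 + 0.833333 + 0.007917 = 8.841250
  hemisphere W, so the sign is −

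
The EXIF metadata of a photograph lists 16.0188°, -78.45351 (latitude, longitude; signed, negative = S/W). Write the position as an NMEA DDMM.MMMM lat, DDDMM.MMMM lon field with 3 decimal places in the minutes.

Latitude: 16° + 0.018800 × 60 = 16° 1.12800′
Longitude is negative → W; |value| = 78.453510
λ: 78° + 0.453510 × 60 = 78° 27.21060′

1601.128,N / 07827.211,W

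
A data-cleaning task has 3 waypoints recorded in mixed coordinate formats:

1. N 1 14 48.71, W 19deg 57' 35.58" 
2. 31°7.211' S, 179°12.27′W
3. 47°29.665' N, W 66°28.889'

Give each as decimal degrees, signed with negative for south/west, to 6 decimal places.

1. 1.246864, -19.959883
2. -31.120183, -179.204500
3. 47.494417, -66.481483

Point 1:
  Latitude: 14′ + 48.71″ = 14.81183′; 1 + 14.81183/60 = 1.2468639
  N → positive
  λ: 19° + 57/60 + 35.58/3600 = 19 + 0.950000 + 0.009883 = 19.9598833
  W → negative
Point 2:
  φ: 7.211′ = 0.120183°; total 31.1201833
  S ⇒ negate
  Lon: 12.27′ = 0.204500°; total 179.2045000
  hemisphere W, so the sign is −
Point 3:
  Lat: 47 + 29.665/60 = 47.4944167
  N → positive
  Lon: 28.889′ = 0.481483°; total 66.4814833
  W ⇒ negate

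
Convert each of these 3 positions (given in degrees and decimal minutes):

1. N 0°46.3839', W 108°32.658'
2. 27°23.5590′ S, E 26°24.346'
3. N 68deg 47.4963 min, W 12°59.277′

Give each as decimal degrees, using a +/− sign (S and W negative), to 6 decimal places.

Point 1:
  φ: 0 + 46.3839/60 = 0.7730650
  N ⇒ keep positive
  Lon: 108 + 32.658/60 = 108.5443000
  W → negative
Point 2:
  φ: 27 + 23.559/60 = 27.3926500
  S ⇒ negate
  Lon: 24.346′ = 0.405767°; total 26.4057667
  E ⇒ keep positive
Point 3:
  Latitude: 68 + 47.4963/60 = 68.7916050
  N ⇒ keep positive
  Longitude: 12 + 59.277/60 = 12.9879500
  W → negative

1. 0.773065, -108.544300
2. -27.392650, 26.405767
3. 68.791605, -12.987950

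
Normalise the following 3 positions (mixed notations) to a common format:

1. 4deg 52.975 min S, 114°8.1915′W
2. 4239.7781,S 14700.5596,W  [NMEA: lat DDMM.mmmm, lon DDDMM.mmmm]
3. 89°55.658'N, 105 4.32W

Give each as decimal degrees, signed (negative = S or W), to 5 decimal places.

1. -4.88292, -114.13653
2. -42.66297, -147.00933
3. 89.92763, -105.07200

Point 1:
  φ: 4 + 52.975/60 = 4.882917
  S → negative
  λ: 114 + 8.1915/60 = 114.136525
  hemisphere W, so the sign is −
Point 2:
  Lat: split at 2 digits → 42° and 39.7781′; 42 + 39.7781/60 = 42.662968
  S ⇒ negate
  Longitude: split at 3 digits → 147° and 0.5596′; 147 + 0.5596/60 = 147.009327
  W → negative
Point 3:
  Latitude: 55.658′ = 0.927633°; total 89.927633
  N ⇒ keep positive
  Lon: 105 + 4.32/60 = 105.072000
  W ⇒ negate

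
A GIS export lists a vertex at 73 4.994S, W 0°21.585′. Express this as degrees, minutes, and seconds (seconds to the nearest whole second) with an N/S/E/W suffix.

φ: fractional minutes 0.99400 × 60 = 59.64″
rounding carry → 73°05′0″
Lon: 21.58500′ → 21′ and 0.58500 × 60 = 35.10″

73°05′0″ S, 0°21′35″ W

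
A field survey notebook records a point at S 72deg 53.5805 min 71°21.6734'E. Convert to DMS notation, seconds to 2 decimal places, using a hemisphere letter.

Latitude: fractional minutes 0.58050 × 60 = 34.8300″
Longitude: fractional minutes 0.67340 × 60 = 40.4040″

72°53′34.83″ S, 71°21′40.40″ E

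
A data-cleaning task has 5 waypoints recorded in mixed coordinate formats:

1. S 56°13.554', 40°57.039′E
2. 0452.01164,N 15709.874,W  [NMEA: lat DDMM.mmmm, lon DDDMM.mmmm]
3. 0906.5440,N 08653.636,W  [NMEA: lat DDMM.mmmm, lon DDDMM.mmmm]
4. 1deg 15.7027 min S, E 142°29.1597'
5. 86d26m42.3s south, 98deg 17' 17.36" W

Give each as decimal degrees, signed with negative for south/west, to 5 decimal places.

Point 1:
  φ: 56 + 13.554/60 = 56.225900
  S ⇒ negate
  Longitude: 40 + 57.039/60 = 40.950650
  E ⇒ keep positive
Point 2:
  Latitude: degrees = first 2 digits = 4, minutes = 52.01164; 4 + 52.01164/60 = 4.866861
  N → positive
  λ: degrees = first 3 digits = 157, minutes = 9.874; 157 + 9.874/60 = 157.164567
  hemisphere W, so the sign is −
Point 3:
  φ: split at 2 digits → 09° and 6.544′; 9 + 6.544/60 = 9.109067
  N ⇒ keep positive
  λ: split at 3 digits → 086° and 53.636′; 86 + 53.636/60 = 86.893933
  W ⇒ negate
Point 4:
  Latitude: 15.7027′ = 0.261712°; total 1.261712
  hemisphere S, so the sign is −
  Longitude: 142 + 29.1597/60 = 142.485995
  E → positive
Point 5:
  Latitude: 86 + 26/60 + 42.3/3600 = 86.445083
  S → negative
  Longitude: 98 + 17/60 + 17.36/3600 = 98.288156
  W → negative

1. -56.22590, 40.95065
2. 4.86686, -157.16457
3. 9.10907, -86.89393
4. -1.26171, 142.48600
5. -86.44508, -98.28816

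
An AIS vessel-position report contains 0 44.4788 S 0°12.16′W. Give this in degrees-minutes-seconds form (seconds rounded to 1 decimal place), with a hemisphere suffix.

0°44′28.7″ S, 0°12′9.6″ W

φ: fractional minutes 0.47880 × 60 = 28.728″
Lon: 12.16000′ → 12′ and 0.16000 × 60 = 9.600″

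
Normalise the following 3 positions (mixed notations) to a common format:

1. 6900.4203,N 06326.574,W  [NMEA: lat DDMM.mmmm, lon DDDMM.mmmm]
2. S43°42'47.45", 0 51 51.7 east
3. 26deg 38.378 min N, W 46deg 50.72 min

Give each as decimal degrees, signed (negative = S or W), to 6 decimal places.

1. 69.007005, -63.442900
2. -43.713181, 0.864361
3. 26.639633, -46.845333

Point 1:
  Latitude: degrees = first 2 digits = 69, minutes = 0.4203; 69 + 0.4203/60 = 69.0070050
  N ⇒ keep positive
  λ: degrees = first 3 digits = 63, minutes = 26.574; 63 + 26.574/60 = 63.4429000
  W → negative
Point 2:
  Lat: 43 + 42/60 + 47.45/3600 = 43.7131806
  S ⇒ negate
  Lon: 51′ + 51.7″ = 51.86167′; 0 + 51.86167/60 = 0.8643611
  E → positive
Point 3:
  φ: 26 + 38.378/60 = 26.6396333
  N → positive
  λ: 50.72′ = 0.845333°; total 46.8453333
  W → negative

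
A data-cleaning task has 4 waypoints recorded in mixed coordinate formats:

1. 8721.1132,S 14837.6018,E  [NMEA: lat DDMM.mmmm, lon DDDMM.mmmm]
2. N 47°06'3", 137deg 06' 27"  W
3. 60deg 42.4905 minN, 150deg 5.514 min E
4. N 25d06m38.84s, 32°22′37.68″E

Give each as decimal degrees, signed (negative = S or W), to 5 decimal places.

Point 1:
  φ: split at 2 digits → 87° and 21.1132′; 87 + 21.1132/60 = 87.351887
  S → negative
  Longitude: degrees = first 3 digits = 148, minutes = 37.6018; 148 + 37.6018/60 = 148.626697
  E → positive
Point 2:
  Latitude: 47 + 6/60 + 3/3600 = 47.100833
  N → positive
  Longitude: 137 + 6/60 + 27/3600 = 137.107500
  hemisphere W, so the sign is −
Point 3:
  φ: 42.4905′ = 0.708175°; total 60.708175
  N ⇒ keep positive
  λ: 5.514′ = 0.091900°; total 150.091900
  E → positive
Point 4:
  Latitude: 6′ + 38.84″ = 6.64733′; 25 + 6.64733/60 = 25.110789
  N ⇒ keep positive
  λ: 32 + 22/60 + 37.68/3600 = 32.377133
  E → positive

1. -87.35189, 148.62670
2. 47.10083, -137.10750
3. 60.70818, 150.09190
4. 25.11079, 32.37713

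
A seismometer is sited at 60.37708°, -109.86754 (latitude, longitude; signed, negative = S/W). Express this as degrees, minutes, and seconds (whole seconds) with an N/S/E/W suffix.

60°22′37″ N, 109°52′3″ W

φ: 0.377080° → 22.62480′; 0.62480 × 60 = 37.49″
Longitude is negative → W; |value| = 109.867540
λ: 0.867540 × 60 = 52.05240′ → 52′, remainder × 60 = 3.14″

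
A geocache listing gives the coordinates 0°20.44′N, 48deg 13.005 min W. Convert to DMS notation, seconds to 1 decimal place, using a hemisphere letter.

Latitude: 20.44000′ → 20′ and 0.44000 × 60 = 26.400″
Longitude: 13.00500′ → 13′ and 0.00500 × 60 = 0.300″

0°20′26.4″ N, 48°13′0.3″ W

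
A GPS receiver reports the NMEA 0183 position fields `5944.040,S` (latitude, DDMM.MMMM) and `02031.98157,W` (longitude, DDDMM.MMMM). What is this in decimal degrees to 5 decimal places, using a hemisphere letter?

59.73400° S, 20.53303° W

Lat: degrees = first 2 digits = 59, minutes = 44.04; 59 + 44.04/60 = 59.734000
Lon: degrees = first 3 digits = 20, minutes = 31.98157; 20 + 31.98157/60 = 20.533026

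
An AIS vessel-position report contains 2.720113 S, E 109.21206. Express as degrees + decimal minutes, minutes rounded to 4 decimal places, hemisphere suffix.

φ: fractional part 0.720113 → 43.206780 minutes
Lon: minutes = (109.212060 − 109) × 60 = 12.723600

2° 43.2068′ S, 109° 12.7236′ E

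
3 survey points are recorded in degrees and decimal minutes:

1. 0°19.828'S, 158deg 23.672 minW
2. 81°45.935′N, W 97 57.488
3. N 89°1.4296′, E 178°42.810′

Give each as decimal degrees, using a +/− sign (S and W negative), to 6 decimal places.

Point 1:
  φ: 0 + 19.828/60 = 0.3304667
  S → negative
  Longitude: 23.672′ = 0.394533°; total 158.3945333
  W ⇒ negate
Point 2:
  Lat: 45.935′ = 0.765583°; total 81.7655833
  N ⇒ keep positive
  Longitude: 97 + 57.488/60 = 97.9581333
  W → negative
Point 3:
  φ: 1.4296′ = 0.023827°; total 89.0238267
  N → positive
  Lon: 42.81′ = 0.713500°; total 178.7135000
  E → positive

1. -0.330467, -158.394533
2. 81.765583, -97.958133
3. 89.023827, 178.713500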